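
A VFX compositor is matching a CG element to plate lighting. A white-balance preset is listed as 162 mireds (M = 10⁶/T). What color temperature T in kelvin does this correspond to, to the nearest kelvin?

6173 K

T = 10⁶ / 162 = 6172.84 K → 6173 K.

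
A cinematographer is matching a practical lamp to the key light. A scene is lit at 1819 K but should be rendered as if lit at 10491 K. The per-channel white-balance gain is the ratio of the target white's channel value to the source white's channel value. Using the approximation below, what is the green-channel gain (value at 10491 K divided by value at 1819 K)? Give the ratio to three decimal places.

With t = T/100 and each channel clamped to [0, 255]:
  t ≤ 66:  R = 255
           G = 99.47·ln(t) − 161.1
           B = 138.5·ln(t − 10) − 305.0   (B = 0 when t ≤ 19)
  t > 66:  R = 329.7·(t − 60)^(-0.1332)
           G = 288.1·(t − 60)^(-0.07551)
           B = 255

1.696

At 1819 K (t = 18.19):
  G = 99.47·ln 18.19 − 161.1 = 99.47·2.9009 − 161.1 = 127.450.
At 10491 K (t = 104.91):
  G = 288.1·(104.91 − 60)^(-0.07551) = 288.1·44.91^(-0.07551) = 288.1·0.75029 = 216.160.
Gain = 216.160 / 127.450 = 1.6960 → 1.696.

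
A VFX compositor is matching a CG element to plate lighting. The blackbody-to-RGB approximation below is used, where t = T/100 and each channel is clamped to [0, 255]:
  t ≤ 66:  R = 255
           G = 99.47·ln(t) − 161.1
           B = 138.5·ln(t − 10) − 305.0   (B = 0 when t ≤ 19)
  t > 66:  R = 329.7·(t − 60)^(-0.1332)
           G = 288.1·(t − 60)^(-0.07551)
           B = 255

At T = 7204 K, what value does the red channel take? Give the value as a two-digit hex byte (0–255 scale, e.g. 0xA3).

0xED

t = 7204/100 = 72.04; the t > 66 branch applies.
R = 329.7·(72.04 − 60)^(-0.1332) = 329.7·12.04^(-0.1332) = 329.7·0.71789 = 236.690.
Rounded: 237; in hex, 0xED.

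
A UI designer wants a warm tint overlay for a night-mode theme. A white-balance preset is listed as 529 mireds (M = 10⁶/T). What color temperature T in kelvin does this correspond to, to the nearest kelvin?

1890 K

T = 10⁶ / 529 = 1890.36 K → 1890 K.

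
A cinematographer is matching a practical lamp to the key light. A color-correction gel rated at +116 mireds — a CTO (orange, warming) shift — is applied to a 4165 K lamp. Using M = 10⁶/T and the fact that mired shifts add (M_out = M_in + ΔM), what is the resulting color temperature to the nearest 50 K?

M_in = 10⁶/4165 = 240.10 mireds.
M_out = 240.10 + (+116) = 356.10 mireds.
T_out = 10⁶/356.10 = 2808.2 K → 2800 K.

2800 K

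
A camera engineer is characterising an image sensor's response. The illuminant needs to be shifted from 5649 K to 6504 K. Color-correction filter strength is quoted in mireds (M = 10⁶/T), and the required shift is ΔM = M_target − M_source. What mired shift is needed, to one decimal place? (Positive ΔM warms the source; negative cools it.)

M_source = 10⁶/5649 = 177.022; M_target = 10⁶/6504 = 153.752.
ΔM = 153.752 − 177.022 = -23.271 → -23.3 mireds, a cooling shift.

-23.3 mireds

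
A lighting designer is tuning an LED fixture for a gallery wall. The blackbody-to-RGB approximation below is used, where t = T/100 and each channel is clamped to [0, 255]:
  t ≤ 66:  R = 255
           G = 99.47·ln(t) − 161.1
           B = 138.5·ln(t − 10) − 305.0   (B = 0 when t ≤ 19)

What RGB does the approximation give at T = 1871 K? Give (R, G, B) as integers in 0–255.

t = 1871/100 = 18.71; the t ≤ 66 branch applies.
R = 255 by definition for t ≤ 66.
G = 99.47·ln 18.71 − 161.1 = 99.47·2.9291 − 161.1 = 130.253.
t = 18.71 ≤ 19, so B = 0.
Rounded: (255, 130, 0).

(255, 130, 0)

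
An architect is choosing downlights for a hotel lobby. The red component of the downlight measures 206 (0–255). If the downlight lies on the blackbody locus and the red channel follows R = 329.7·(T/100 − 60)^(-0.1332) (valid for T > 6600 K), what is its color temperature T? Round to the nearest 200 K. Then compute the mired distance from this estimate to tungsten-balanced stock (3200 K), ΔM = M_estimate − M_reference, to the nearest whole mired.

(t − 60)^(-0.1332) = 206/329.7 = 0.62481.
t − 60 = 0.62481^(1/-0.1332) = 0.62481^(-7.508) = 34.152, so t = 94.152.
T = 100·t = 9415 K → 9400 K to the nearest 200 K.
M_estimate = 10⁶/9400 = 106.38; M_reference = 10⁶/3200 = 312.50.
ΔM = 106.38 − 312.50 = -206.12 → -206 mireds.

-206 mireds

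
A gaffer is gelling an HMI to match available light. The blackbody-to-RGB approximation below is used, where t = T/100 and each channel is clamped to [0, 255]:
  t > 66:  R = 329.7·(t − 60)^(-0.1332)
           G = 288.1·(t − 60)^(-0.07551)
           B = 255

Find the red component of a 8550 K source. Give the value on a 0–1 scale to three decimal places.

0.840

t = 8550/100 = 85.5; the t > 66 branch applies.
R = 329.7·(85.5 − 60)^(-0.1332) = 329.7·25.5^(-0.1332) = 329.7·0.64960 = 214.175.
On a 0–1 scale: 214.175/255 = 0.8399 → 0.840.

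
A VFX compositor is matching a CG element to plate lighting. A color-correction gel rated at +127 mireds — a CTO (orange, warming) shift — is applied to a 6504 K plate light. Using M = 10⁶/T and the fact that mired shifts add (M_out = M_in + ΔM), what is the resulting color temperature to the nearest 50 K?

M_in = 10⁶/6504 = 153.75 mireds.
M_out = 153.75 + (+127) = 280.75 mireds.
T_out = 10⁶/280.75 = 3561.9 K → 3550 K.

3550 K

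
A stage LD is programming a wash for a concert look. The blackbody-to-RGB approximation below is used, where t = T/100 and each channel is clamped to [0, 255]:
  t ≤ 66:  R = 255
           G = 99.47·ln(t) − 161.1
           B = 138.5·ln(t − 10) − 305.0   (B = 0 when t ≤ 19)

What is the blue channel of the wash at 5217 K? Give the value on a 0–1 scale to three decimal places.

t = 5217/100 = 52.17; the t ≤ 66 branch applies.
B = 138.5·ln(52.17 − 10) − 305.0 = 138.5·ln 42.17 − 305.0 = 138.5·3.7417 − 305.0 = 213.227.
On a 0–1 scale: 213.227/255 = 0.8362 → 0.836.

0.836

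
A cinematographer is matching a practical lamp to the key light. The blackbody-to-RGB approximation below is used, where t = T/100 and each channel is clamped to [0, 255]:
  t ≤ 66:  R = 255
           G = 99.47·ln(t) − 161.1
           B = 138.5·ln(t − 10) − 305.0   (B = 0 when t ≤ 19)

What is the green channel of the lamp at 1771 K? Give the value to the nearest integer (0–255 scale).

125

t = 1771/100 = 17.71; the t ≤ 66 branch applies.
G = 99.47·ln 17.71 − 161.1 = 99.47·2.8741 − 161.1 = 124.790.
Rounded: 125.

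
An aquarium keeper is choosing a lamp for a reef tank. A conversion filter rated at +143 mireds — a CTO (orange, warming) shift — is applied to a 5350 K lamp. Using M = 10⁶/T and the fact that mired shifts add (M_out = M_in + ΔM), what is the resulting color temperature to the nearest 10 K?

3030 K

M_in = 10⁶/5350 = 186.92 mireds.
M_out = 186.92 + (+143) = 329.92 mireds.
T_out = 10⁶/329.92 = 3031.1 K → 3030 K.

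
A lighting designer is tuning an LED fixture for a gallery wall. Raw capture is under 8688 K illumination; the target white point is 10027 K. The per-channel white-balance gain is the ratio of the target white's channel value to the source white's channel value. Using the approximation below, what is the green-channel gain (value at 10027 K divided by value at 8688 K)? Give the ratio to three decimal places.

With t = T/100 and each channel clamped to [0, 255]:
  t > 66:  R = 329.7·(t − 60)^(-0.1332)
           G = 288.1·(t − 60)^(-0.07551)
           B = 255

0.970

At 8688 K (t = 86.88):
  G = 288.1·(86.88 − 60)^(-0.07551) = 288.1·26.88^(-0.07551) = 288.1·0.77994 = 224.702.
At 10027 K (t = 100.27):
  G = 288.1·(100.27 − 60)^(-0.07551) = 288.1·40.27^(-0.07551) = 288.1·0.75650 = 217.947.
Gain = 217.947 / 224.702 = 0.9699 → 0.970.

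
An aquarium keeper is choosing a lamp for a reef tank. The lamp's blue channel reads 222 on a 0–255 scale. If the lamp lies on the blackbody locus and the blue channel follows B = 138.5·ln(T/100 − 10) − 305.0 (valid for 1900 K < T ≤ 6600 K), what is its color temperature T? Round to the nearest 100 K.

ln(t − 10) = (222 + 305.0) / 138.5 = 3.8051.
t − 10 = e^3.8051 = 44.928, so t = 54.928.
T = 100·t = 5493 K → 5500 K to the nearest 100 K.

5500 K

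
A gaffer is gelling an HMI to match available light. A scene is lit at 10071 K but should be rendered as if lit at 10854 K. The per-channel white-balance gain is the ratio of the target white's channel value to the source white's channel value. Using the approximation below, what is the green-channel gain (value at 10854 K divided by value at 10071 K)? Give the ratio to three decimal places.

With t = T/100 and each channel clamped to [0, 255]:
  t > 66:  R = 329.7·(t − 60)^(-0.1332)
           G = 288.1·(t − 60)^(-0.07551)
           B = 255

At 10071 K (t = 100.71):
  G = 288.1·(100.71 − 60)^(-0.07551) = 288.1·40.71^(-0.07551) = 288.1·0.75588 = 217.768.
At 10854 K (t = 108.54):
  G = 288.1·(108.54 − 60)^(-0.07551) = 288.1·48.54^(-0.07551) = 288.1·0.74590 = 214.895.
Gain = 214.895 / 217.768 = 0.9868 → 0.987.

0.987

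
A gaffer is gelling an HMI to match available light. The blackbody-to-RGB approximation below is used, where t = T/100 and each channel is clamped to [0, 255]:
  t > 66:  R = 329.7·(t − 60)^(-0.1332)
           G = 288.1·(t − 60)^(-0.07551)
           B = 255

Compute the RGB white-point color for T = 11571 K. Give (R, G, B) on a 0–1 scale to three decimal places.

(0.757, 0.834, 1.000)

t = 11571/100 = 115.71; the t > 66 branch applies.
R = 329.7·(115.71 − 60)^(-0.1332) = 329.7·55.71^(-0.1332) = 329.7·0.58539 = 193.001.
G = 288.1·(115.71 − 60)^(-0.07551) = 288.1·55.71^(-0.07551) = 288.1·0.73818 = 212.671.
B = 255 by definition for t > 66.
Dividing each by 255: (0.7569, 0.8340, 1.0000) → (0.757, 0.834, 1.000).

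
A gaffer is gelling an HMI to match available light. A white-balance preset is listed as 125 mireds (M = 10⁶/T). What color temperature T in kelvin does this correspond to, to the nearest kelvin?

T = 10⁶ / 125 = 8000.00 K → 8000 K.

8000 K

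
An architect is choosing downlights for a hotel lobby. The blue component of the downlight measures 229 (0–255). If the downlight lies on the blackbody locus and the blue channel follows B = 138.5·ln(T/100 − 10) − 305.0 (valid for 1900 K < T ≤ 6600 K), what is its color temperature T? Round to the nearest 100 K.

5700 K

ln(t − 10) = (229 + 305.0) / 138.5 = 3.8556.
t − 10 = e^3.8556 = 47.257, so t = 57.257.
T = 100·t = 5726 K → 5700 K to the nearest 100 K.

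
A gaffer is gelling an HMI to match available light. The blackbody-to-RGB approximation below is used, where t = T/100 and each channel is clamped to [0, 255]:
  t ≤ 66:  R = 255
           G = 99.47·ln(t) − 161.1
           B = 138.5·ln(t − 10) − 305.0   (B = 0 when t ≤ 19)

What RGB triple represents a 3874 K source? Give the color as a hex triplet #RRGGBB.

#FFCBA0

t = 3874/100 = 38.74; the t ≤ 66 branch applies.
R = 255 by definition for t ≤ 66.
G = 99.47·ln 38.74 − 161.1 = 99.47·3.6569 − 161.1 = 202.649.
B = 138.5·ln(38.74 − 10) − 305.0 = 138.5·ln 28.74 − 305.0 = 138.5·3.3583 − 305.0 = 160.123.
Rounded: (255, 203, 160).
In hex: #FFCBA0.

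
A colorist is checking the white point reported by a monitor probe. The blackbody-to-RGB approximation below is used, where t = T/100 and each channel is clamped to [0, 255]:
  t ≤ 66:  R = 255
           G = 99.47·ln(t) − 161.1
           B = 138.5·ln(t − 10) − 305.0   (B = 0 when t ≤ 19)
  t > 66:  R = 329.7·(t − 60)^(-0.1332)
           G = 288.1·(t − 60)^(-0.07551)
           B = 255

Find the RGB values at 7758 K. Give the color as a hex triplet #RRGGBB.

#E1E8FF

t = 7758/100 = 77.58; the t > 66 branch applies.
R = 329.7·(77.58 − 60)^(-0.1332) = 329.7·17.58^(-0.1332) = 329.7·0.68260 = 225.052.
G = 288.1·(77.58 − 60)^(-0.07551) = 288.1·17.58^(-0.07551) = 288.1·0.80536 = 232.023.
B = 255 by definition for t > 66.
Rounded: (225, 232, 255).
In hex: #E1E8FF.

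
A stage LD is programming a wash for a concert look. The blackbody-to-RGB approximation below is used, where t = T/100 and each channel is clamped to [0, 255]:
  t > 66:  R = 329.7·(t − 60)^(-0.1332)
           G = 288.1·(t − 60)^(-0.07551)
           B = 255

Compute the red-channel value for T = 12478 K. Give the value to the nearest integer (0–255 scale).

t = 12478/100 = 124.78; the t > 66 branch applies.
R = 329.7·(124.78 − 60)^(-0.1332) = 329.7·64.78^(-0.1332) = 329.7·0.57374 = 189.162.
Rounded: 189.

189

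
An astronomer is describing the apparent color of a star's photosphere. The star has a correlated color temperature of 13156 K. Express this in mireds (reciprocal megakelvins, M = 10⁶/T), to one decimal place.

76.0 mireds

M = 10⁶ / 13156 = 76.011 → 76.0 mireds.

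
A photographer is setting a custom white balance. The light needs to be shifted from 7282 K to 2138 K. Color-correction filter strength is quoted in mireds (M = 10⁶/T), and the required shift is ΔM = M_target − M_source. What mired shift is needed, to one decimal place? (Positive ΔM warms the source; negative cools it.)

+330.4 mireds

M_source = 10⁶/7282 = 137.325; M_target = 10⁶/2138 = 467.727.
ΔM = 467.727 − 137.325 = 330.402 → +330.4 mireds, a warming shift.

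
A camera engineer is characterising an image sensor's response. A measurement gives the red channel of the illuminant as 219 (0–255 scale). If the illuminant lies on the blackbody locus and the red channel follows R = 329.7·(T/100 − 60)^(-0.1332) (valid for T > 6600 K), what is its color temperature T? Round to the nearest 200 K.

8200 K

(t − 60)^(-0.1332) = 219/329.7 = 0.66424.
t − 60 = 0.66424^(1/-0.1332) = 0.66424^(-7.508) = 21.572, so t = 81.572.
T = 100·t = 8157 K → 8200 K to the nearest 200 K.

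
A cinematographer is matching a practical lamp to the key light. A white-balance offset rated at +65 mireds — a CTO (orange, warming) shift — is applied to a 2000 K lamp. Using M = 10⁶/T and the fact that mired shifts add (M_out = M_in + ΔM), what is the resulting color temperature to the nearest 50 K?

1750 K

M_in = 10⁶/2000 = 500.00 mireds.
M_out = 500.00 + (+65) = 565.00 mireds.
T_out = 10⁶/565.00 = 1769.9 K → 1750 K.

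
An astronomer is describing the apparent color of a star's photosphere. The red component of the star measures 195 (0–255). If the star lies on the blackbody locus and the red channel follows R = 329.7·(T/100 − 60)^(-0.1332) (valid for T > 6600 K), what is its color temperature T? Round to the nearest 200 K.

11200 K

(t − 60)^(-0.1332) = 195/329.7 = 0.59145.
t − 60 = 0.59145^(1/-0.1332) = 0.59145^(-7.508) = 51.564, so t = 111.564.
T = 100·t = 11156 K → 11200 K to the nearest 200 K.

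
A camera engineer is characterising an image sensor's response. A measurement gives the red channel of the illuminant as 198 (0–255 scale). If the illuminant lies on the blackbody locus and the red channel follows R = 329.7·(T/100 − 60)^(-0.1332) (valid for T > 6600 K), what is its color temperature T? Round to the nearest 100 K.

(t − 60)^(-0.1332) = 198/329.7 = 0.60055.
t − 60 = 0.60055^(1/-0.1332) = 0.60055^(-7.508) = 45.980, so t = 105.980.
T = 100·t = 10598 K → 10600 K to the nearest 100 K.

10600 K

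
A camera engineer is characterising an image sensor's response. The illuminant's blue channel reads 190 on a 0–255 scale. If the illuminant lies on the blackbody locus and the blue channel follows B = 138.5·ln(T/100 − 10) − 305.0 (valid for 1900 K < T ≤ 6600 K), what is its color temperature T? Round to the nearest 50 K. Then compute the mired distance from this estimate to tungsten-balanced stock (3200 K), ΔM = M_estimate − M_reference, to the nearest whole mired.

-93 mireds

ln(t − 10) = (190 + 305.0) / 138.5 = 3.5740.
t − 10 = e^3.5740 = 35.659, so t = 45.659.
T = 100·t = 4566 K → 4550 K to the nearest 50 K.
M_estimate = 10⁶/4550 = 219.78; M_reference = 10⁶/3200 = 312.50.
ΔM = 219.78 − 312.50 = -92.72 → -93 mireds.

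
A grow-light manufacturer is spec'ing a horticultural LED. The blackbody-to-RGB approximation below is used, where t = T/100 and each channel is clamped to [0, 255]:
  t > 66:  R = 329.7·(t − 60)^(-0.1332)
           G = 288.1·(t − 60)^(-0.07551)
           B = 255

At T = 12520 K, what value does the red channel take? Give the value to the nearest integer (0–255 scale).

189

t = 12520/100 = 125.2; the t > 66 branch applies.
R = 329.7·(125.2 − 60)^(-0.1332) = 329.7·65.2^(-0.1332) = 329.7·0.57325 = 189.000.
Rounded: 189.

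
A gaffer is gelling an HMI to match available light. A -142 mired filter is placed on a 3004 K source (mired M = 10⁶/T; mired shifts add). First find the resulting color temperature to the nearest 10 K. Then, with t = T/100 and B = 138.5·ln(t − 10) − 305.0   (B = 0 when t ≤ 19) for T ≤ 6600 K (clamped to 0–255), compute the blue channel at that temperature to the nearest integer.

M_in = 10⁶/3004 = 332.89; M_out = 332.89 + (-142) = 190.89.
T_out = 10⁶/190.89 = 5238.6 K → 5240 K; t = 52.4.
B = 138.5·ln(52.4 − 10) − 305.0 = 138.5·ln 42.4 − 305.0 = 138.5·3.7471 − 305.0 = 213.980.
Rounded: 214.

214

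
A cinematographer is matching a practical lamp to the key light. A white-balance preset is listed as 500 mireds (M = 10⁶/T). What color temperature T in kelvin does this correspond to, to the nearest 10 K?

2000 K

T = 10⁶ / 500 = 2000.00 K → 2000 K.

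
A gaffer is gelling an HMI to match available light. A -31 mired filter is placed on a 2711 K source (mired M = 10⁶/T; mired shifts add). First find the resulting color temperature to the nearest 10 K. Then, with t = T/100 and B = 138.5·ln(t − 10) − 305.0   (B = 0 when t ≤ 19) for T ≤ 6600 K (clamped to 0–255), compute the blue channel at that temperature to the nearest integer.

M_in = 10⁶/2711 = 368.87; M_out = 368.87 + (-31) = 337.87.
T_out = 10⁶/337.87 = 2959.7 K → 2960 K; t = 29.6.
B = 138.5·ln(29.6 − 10) − 305.0 = 138.5·ln 19.6 − 305.0 = 138.5·2.9755 − 305.0 = 107.111.
Rounded: 107.

107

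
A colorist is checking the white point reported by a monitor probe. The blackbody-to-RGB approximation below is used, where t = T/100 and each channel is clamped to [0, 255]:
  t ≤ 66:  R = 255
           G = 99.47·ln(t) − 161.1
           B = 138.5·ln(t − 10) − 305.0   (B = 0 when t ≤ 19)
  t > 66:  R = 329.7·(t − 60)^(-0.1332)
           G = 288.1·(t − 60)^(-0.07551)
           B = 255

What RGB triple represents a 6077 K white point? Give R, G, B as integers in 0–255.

R=255, G=247, B=239

t = 6077/100 = 60.77; the t ≤ 66 branch applies.
R = 255 by definition for t ≤ 66.
G = 99.47·ln 60.77 − 161.1 = 99.47·4.1071 − 161.1 = 247.433.
B = 138.5·ln(60.77 − 10) − 305.0 = 138.5·ln 50.77 − 305.0 = 138.5·3.9273 − 305.0 = 238.932.
Rounded: (255, 247, 239).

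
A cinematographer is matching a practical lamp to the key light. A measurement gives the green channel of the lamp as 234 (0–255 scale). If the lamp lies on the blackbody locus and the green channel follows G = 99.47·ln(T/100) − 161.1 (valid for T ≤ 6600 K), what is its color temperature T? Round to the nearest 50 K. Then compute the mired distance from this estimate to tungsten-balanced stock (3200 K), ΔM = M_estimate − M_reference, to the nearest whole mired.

-124 mireds

ln t = (234 + 161.1) / 99.47 = 3.9721.
t = e^3.9721 = 53.093.
T = 100·t = 5309 K → 5300 K to the nearest 50 K.
M_estimate = 10⁶/5300 = 188.68; M_reference = 10⁶/3200 = 312.50.
ΔM = 188.68 − 312.50 = -123.82 → -124 mireds.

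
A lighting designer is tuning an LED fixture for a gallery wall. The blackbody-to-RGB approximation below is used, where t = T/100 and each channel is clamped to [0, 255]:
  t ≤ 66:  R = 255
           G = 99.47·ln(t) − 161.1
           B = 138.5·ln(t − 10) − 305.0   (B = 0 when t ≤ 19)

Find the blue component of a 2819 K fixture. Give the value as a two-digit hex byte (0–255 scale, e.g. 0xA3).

0x61

t = 2819/100 = 28.19; the t ≤ 66 branch applies.
B = 138.5·ln(28.19 − 10) − 305.0 = 138.5·ln 18.19 − 305.0 = 138.5·2.9009 − 305.0 = 96.771.
Rounded: 97; in hex, 0x61.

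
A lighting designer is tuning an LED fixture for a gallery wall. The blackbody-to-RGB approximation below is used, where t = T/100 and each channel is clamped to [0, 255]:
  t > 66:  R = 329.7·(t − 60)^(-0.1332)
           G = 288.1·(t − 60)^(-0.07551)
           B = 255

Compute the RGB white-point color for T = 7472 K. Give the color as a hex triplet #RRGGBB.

t = 7472/100 = 74.72; the t > 66 branch applies.
R = 329.7·(74.72 − 60)^(-0.1332) = 329.7·14.72^(-0.1332) = 329.7·0.69893 = 230.438.
G = 288.1·(74.72 − 60)^(-0.07551) = 288.1·14.72^(-0.07551) = 288.1·0.81623 = 235.155.
B = 255 by definition for t > 66.
Rounded: (230, 235, 255).
In hex: #E6EBFF.

#E6EBFF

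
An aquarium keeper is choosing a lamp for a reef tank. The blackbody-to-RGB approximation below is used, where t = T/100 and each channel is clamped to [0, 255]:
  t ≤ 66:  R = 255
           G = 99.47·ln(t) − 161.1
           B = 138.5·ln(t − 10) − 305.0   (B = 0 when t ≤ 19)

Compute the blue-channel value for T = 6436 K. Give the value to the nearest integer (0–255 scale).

t = 6436/100 = 64.36; the t ≤ 66 branch applies.
B = 138.5·ln(64.36 − 10) − 305.0 = 138.5·ln 54.36 − 305.0 = 138.5·3.9956 − 305.0 = 248.395.
Rounded: 248.

248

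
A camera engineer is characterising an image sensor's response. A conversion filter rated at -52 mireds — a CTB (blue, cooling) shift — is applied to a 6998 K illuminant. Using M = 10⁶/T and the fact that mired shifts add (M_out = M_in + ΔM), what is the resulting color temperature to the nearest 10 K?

11000 K

M_in = 10⁶/6998 = 142.90 mireds.
M_out = 142.90 + (-52) = 90.90 mireds.
T_out = 10⁶/90.90 = 11001.3 K → 11000 K.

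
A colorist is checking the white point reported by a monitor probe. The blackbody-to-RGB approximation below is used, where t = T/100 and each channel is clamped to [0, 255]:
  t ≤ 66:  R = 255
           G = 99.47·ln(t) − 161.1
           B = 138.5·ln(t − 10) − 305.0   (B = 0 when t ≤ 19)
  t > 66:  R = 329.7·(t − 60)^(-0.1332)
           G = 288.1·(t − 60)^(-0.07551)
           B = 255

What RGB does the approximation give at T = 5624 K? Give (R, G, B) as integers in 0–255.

(255, 240, 226)

t = 5624/100 = 56.24; the t ≤ 66 branch applies.
R = 255 by definition for t ≤ 66.
G = 99.47·ln 56.24 − 161.1 = 99.47·4.0296 − 161.1 = 239.727.
B = 138.5·ln(56.24 − 10) − 305.0 = 138.5·ln 46.24 − 305.0 = 138.5·3.8338 − 305.0 = 225.988.
Rounded: (255, 240, 226).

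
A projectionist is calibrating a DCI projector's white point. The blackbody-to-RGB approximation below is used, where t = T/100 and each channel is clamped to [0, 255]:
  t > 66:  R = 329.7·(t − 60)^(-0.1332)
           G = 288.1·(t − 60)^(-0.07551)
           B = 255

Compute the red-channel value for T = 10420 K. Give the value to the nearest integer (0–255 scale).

199

t = 10420/100 = 104.2; the t > 66 branch applies.
R = 329.7·(104.2 − 60)^(-0.1332) = 329.7·44.2^(-0.1332) = 329.7·0.60371 = 199.044.
Rounded: 199.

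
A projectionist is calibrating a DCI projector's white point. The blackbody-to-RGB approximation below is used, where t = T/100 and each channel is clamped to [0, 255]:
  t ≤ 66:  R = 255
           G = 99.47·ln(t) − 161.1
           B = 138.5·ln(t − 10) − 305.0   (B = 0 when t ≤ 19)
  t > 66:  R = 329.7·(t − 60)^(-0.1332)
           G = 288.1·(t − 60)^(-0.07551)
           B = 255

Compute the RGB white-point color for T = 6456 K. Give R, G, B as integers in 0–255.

R=255, G=253, B=249

t = 6456/100 = 64.56; the t ≤ 66 branch applies.
R = 255 by definition for t ≤ 66.
G = 99.47·ln 64.56 − 161.1 = 99.47·4.1676 − 161.1 = 253.451.
B = 138.5·ln(64.56 − 10) − 305.0 = 138.5·ln 54.56 − 305.0 = 138.5·3.9993 − 305.0 = 248.903.
Rounded: (255, 253, 249).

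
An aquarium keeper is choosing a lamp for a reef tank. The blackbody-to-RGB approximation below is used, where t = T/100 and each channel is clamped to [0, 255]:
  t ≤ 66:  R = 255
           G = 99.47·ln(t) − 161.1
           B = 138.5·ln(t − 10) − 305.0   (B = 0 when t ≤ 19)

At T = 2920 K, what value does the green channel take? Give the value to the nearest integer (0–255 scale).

175

t = 2920/100 = 29.2; the t ≤ 66 branch applies.
G = 99.47·ln 29.2 − 161.1 = 99.47·3.3742 − 161.1 = 174.529.
Rounded: 175.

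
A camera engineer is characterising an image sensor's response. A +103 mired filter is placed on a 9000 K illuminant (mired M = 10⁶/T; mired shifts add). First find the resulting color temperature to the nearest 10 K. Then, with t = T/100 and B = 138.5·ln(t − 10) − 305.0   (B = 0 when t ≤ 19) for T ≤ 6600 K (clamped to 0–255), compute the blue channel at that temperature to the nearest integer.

194

M_in = 10⁶/9000 = 111.11; M_out = 111.11 + (+103) = 214.11.
T_out = 10⁶/214.11 = 4670.5 K → 4670 K; t = 46.7.
B = 138.5·ln(46.7 − 10) − 305.0 = 138.5·ln 36.7 − 305.0 = 138.5·3.6028 − 305.0 = 193.985.
Rounded: 194.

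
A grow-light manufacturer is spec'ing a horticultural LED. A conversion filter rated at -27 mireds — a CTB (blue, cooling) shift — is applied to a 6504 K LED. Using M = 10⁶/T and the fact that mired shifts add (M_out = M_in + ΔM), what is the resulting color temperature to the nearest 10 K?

M_in = 10⁶/6504 = 153.75 mireds.
M_out = 153.75 + (-27) = 126.75 mireds.
T_out = 10⁶/126.75 = 7889.5 K → 7890 K.

7890 K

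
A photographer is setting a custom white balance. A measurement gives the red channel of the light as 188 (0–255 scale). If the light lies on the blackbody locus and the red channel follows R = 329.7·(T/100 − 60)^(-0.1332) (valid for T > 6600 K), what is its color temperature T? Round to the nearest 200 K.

(t − 60)^(-0.1332) = 188/329.7 = 0.57022.
t − 60 = 0.57022^(1/-0.1332) = 0.57022^(-7.508) = 67.848, so t = 127.848.
T = 100·t = 12785 K → 12800 K to the nearest 200 K.

12800 K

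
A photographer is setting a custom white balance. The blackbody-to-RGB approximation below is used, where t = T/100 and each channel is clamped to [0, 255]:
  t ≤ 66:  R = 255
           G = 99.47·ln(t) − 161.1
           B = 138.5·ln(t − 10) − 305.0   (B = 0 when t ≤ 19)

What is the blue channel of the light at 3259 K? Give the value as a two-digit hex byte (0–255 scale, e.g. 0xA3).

t = 3259/100 = 32.59; the t ≤ 66 branch applies.
B = 138.5·ln(32.59 − 10) − 305.0 = 138.5·ln 22.59 − 305.0 = 138.5·3.1175 − 305.0 = 126.775.
Rounded: 127; in hex, 0x7F.

0x7F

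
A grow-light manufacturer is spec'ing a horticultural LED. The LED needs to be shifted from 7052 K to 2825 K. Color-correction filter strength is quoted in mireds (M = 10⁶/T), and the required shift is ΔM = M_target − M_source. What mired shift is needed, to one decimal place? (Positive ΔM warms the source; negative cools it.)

M_source = 10⁶/7052 = 141.804; M_target = 10⁶/2825 = 353.982.
ΔM = 353.982 − 141.804 = 212.179 → +212.2 mireds, a warming shift.

+212.2 mireds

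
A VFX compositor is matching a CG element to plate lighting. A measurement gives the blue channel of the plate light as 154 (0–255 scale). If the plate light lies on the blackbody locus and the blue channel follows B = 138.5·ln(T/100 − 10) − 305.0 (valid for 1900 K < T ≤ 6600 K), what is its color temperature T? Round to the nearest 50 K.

3750 K

ln(t − 10) = (154 + 305.0) / 138.5 = 3.3141.
t − 10 = e^3.3141 = 27.497, so t = 37.497.
T = 100·t = 3750 K → 3750 K to the nearest 50 K.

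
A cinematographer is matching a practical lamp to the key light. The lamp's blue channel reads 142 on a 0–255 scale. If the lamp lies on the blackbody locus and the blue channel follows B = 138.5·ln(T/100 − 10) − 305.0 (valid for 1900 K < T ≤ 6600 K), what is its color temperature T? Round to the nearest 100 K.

ln(t − 10) = (142 + 305.0) / 138.5 = 3.2274.
t − 10 = e^3.2274 = 25.215, so t = 35.215.
T = 100·t = 3521 K → 3500 K to the nearest 100 K.

3500 K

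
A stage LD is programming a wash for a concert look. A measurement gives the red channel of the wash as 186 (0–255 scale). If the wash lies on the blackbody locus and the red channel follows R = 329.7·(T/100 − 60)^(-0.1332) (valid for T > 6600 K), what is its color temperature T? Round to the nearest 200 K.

(t − 60)^(-0.1332) = 186/329.7 = 0.56415.
t − 60 = 0.56415^(1/-0.1332) = 0.56415^(-7.508) = 73.521, so t = 133.521.
T = 100·t = 13352 K → 13400 K to the nearest 200 K.

13400 K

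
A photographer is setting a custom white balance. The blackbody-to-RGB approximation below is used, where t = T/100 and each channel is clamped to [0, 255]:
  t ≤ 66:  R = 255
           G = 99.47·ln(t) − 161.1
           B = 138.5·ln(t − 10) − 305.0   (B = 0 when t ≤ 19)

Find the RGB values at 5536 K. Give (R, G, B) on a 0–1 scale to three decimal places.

(1.000, 0.934, 0.876)

t = 5536/100 = 55.36; the t ≤ 66 branch applies.
R = 255 by definition for t ≤ 66.
G = 99.47·ln 55.36 − 161.1 = 99.47·4.0139 − 161.1 = 238.158.
B = 138.5·ln(55.36 − 10) − 305.0 = 138.5·ln 45.36 − 305.0 = 138.5·3.8146 − 305.0 = 223.326.
Dividing each by 255: (1.0000, 0.9340, 0.8758) → (1.000, 0.934, 0.876).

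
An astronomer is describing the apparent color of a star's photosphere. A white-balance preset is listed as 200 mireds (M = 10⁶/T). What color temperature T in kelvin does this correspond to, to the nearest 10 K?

T = 10⁶ / 200 = 5000.00 K → 5000 K.

5000 K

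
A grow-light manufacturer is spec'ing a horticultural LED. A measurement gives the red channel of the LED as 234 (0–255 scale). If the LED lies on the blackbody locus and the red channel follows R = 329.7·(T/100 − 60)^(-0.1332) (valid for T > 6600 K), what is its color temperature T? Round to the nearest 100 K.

(t − 60)^(-0.1332) = 234/329.7 = 0.70974.
t − 60 = 0.70974^(1/-0.1332) = 0.70974^(-7.508) = 13.119, so t = 73.119.
T = 100·t = 7312 K → 7300 K to the nearest 100 K.

7300 K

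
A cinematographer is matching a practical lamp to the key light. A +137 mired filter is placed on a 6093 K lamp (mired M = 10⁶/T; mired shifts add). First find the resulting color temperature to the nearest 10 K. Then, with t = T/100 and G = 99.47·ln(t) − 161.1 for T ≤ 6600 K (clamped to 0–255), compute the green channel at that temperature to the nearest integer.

187

M_in = 10⁶/6093 = 164.12; M_out = 164.12 + (+137) = 301.12.
T_out = 10⁶/301.12 = 3320.9 K → 3320 K; t = 33.2.
G = 99.47·ln 33.2 − 161.1 = 99.47·3.5025 − 161.1 = 187.299.
Rounded: 187.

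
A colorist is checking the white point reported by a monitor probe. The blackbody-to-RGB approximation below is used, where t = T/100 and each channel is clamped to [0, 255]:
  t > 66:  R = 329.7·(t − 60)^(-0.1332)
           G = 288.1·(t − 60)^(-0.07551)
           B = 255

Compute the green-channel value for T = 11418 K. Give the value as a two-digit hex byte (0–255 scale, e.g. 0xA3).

0xD5

t = 11418/100 = 114.18; the t > 66 branch applies.
G = 288.1·(114.18 − 60)^(-0.07551) = 288.1·54.18^(-0.07551) = 288.1·0.73974 = 213.118.
Rounded: 213; in hex, 0xD5.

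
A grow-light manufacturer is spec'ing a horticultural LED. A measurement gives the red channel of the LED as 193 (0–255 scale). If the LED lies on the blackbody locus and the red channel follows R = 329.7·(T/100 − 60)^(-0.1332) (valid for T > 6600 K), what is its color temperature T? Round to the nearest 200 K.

(t − 60)^(-0.1332) = 193/329.7 = 0.58538.
t − 60 = 0.58538^(1/-0.1332) = 0.58538^(-7.508) = 55.713, so t = 115.713.
T = 100·t = 11571 K → 11600 K to the nearest 200 K.

11600 K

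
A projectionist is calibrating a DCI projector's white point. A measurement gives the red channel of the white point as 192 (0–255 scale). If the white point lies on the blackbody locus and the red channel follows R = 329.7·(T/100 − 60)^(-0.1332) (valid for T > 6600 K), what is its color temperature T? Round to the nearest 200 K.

11800 K

(t − 60)^(-0.1332) = 192/329.7 = 0.58235.
t − 60 = 0.58235^(1/-0.1332) = 0.58235^(-7.508) = 57.929, so t = 117.929.
T = 100·t = 11793 K → 11800 K to the nearest 200 K.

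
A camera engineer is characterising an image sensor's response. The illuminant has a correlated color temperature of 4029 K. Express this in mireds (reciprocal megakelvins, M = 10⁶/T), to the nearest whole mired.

M = 10⁶ / 4029 = 248.201 → 248 mireds.

248 mireds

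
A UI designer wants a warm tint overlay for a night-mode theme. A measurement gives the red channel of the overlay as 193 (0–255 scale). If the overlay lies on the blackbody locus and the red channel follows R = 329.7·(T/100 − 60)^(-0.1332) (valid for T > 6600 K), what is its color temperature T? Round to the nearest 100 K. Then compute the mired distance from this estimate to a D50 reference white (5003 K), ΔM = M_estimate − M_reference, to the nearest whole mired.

(t − 60)^(-0.1332) = 193/329.7 = 0.58538.
t − 60 = 0.58538^(1/-0.1332) = 0.58538^(-7.508) = 55.713, so t = 115.713.
T = 100·t = 11571 K → 11600 K to the nearest 100 K.
M_estimate = 10⁶/11600 = 86.21; M_reference = 10⁶/5003 = 199.88.
ΔM = 86.21 − 199.88 = -113.67 → -114 mireds.

-114 mireds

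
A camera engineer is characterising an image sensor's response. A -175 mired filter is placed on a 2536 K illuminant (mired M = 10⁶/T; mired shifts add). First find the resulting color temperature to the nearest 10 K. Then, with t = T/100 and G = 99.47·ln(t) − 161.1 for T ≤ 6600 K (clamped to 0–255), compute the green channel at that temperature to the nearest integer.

219

M_in = 10⁶/2536 = 394.32; M_out = 394.32 + (-175) = 219.32.
T_out = 10⁶/219.32 = 4559.5 K → 4560 K; t = 45.6.
G = 99.47·ln 45.6 − 161.1 = 99.47·3.8199 − 161.1 = 218.866.
Rounded: 219.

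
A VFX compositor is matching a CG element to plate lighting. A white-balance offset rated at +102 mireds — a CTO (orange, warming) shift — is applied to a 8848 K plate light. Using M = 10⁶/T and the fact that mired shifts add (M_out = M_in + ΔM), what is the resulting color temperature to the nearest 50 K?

4650 K

M_in = 10⁶/8848 = 113.02 mireds.
M_out = 113.02 + (+102) = 215.02 mireds.
T_out = 10⁶/215.02 = 4650.7 K → 4650 K.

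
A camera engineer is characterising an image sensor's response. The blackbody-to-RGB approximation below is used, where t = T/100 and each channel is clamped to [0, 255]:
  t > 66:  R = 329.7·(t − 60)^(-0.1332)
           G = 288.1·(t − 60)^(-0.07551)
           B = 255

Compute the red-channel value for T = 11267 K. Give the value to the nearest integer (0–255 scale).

t = 11267/100 = 112.67; the t > 66 branch applies.
R = 329.7·(112.67 − 60)^(-0.1332) = 329.7·52.67^(-0.1332) = 329.7·0.58978 = 194.449.
Rounded: 194.

194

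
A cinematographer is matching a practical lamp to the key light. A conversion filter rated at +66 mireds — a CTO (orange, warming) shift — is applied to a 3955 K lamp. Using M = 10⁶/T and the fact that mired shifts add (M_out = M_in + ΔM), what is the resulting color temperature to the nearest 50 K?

3150 K

M_in = 10⁶/3955 = 252.84 mireds.
M_out = 252.84 + (+66) = 318.84 mireds.
T_out = 10⁶/318.84 = 3136.3 K → 3150 K.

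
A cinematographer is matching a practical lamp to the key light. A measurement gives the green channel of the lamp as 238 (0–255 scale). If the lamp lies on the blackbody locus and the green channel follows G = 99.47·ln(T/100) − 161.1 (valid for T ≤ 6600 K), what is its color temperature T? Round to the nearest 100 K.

ln t = (238 + 161.1) / 99.47 = 4.0123.
t = e^4.0123 = 55.272.
T = 100·t = 5527 K → 5500 K to the nearest 100 K.

5500 K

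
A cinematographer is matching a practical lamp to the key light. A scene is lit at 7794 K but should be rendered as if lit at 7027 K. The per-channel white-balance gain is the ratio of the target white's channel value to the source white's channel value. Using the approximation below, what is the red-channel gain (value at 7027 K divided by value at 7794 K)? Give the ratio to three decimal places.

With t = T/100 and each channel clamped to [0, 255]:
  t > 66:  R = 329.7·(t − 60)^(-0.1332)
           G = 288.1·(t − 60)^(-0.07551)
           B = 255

At 7794 K (t = 77.94):
  R = 329.7·(77.94 − 60)^(-0.1332) = 329.7·17.94^(-0.1332) = 329.7·0.68076 = 224.445.
At 7027 K (t = 70.27):
  R = 329.7·(70.27 − 60)^(-0.1332) = 329.7·10.27^(-0.1332) = 329.7·0.73326 = 241.756.
Gain = 241.756 / 224.445 = 1.0771 → 1.077.

1.077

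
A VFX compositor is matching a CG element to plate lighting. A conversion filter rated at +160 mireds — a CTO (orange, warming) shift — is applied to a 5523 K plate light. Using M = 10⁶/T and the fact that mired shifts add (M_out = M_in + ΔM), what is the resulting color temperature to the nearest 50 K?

M_in = 10⁶/5523 = 181.06 mireds.
M_out = 181.06 + (+160) = 341.06 mireds.
T_out = 10⁶/341.06 = 2932.0 K → 2950 K.

2950 K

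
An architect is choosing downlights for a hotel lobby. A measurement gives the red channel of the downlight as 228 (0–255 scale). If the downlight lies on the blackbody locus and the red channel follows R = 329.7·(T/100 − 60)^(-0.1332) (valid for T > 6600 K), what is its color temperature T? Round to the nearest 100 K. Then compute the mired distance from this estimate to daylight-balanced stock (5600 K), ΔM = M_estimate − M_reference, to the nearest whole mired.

(t − 60)^(-0.1332) = 228/329.7 = 0.69154.
t − 60 = 0.69154^(1/-0.1332) = 0.69154^(-7.508) = 15.943, so t = 75.943.
T = 100·t = 7594 K → 7600 K to the nearest 100 K.
M_estimate = 10⁶/7600 = 131.58; M_reference = 10⁶/5600 = 178.57.
ΔM = 131.58 − 178.57 = -46.99 → -47 mireds.

-47 mireds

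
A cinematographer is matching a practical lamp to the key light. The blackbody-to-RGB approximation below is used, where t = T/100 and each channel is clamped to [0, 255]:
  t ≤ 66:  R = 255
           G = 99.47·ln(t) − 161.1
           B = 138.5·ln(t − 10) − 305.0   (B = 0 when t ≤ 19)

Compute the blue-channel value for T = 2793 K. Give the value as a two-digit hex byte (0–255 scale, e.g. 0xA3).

0x5F

t = 2793/100 = 27.93; the t ≤ 66 branch applies.
B = 138.5·ln(27.93 − 10) − 305.0 = 138.5·ln 17.93 − 305.0 = 138.5·2.8865 − 305.0 = 94.777.
Rounded: 95; in hex, 0x5F.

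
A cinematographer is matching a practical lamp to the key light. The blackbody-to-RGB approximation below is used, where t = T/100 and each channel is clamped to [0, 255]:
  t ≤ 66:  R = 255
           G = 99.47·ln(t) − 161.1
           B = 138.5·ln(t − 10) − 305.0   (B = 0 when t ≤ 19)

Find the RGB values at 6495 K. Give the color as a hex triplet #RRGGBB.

t = 6495/100 = 64.95; the t ≤ 66 branch applies.
R = 255 by definition for t ≤ 66.
G = 99.47·ln 64.95 − 161.1 = 99.47·4.1736 − 161.1 = 254.050.
B = 138.5·ln(64.95 − 10) − 305.0 = 138.5·ln 54.95 − 305.0 = 138.5·4.0064 − 305.0 = 249.890.
Rounded: (255, 254, 250).
In hex: #FFFEFA.

#FFFEFA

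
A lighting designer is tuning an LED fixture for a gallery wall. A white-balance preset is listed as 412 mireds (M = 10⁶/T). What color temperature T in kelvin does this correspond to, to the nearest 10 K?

2430 K

T = 10⁶ / 412 = 2427.18 K → 2430 K.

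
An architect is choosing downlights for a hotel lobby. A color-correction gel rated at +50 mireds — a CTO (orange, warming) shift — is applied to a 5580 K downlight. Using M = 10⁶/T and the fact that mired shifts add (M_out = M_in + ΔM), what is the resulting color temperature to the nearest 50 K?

M_in = 10⁶/5580 = 179.21 mireds.
M_out = 179.21 + (+50) = 229.21 mireds.
T_out = 10⁶/229.21 = 4362.8 K → 4350 K.

4350 K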